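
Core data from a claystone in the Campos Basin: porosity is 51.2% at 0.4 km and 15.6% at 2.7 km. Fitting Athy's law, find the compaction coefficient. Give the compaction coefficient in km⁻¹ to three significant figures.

0.517 km⁻¹

Athy: n(Z) = n₀ e^(−βZ) ⇒ n₁/n₂ = e^{β(Z₂−Z₁)} ⇒ β = ln(n₁/n₂)/(Z₂−Z₁)
β = ln(0.512/0.156) / (2.7 − 0.4) = ln(3.282) / 2.3 = 1.1885 / 2.3 = 0.5167 km⁻¹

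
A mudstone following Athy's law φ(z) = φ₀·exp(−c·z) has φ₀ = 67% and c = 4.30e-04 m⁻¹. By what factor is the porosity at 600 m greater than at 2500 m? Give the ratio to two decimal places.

Working in km (1 km = 1000 m; c in km⁻¹ = c in m⁻¹ × 1000):
φ(z₁)/φ(z₂) = e^(−c·z₁)/e^(−c·z₂) = e^{c(z₂−z₁)}
= exp(0.43 × 1.9) = exp(0.817) = 2.2637

2.26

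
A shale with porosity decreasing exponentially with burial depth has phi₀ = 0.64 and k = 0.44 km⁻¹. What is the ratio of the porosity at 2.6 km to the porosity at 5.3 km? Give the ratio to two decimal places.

phi(Z₁)/phi(Z₂) = e^(−k·Z₁)/e^(−k·Z₂) = e^{k(Z₂−Z₁)}
= exp(0.44 × 2.7) = exp(1.188) = 3.2805

3.28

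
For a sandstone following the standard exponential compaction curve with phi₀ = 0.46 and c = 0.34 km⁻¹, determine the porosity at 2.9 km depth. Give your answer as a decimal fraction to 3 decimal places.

0.172

phi = phi₀·exp(−c·d) = 0.46 × exp(−0.34 × 2.9) = 0.46 × exp(−0.986)
  = 0.46 × 0.3731 = 0.1716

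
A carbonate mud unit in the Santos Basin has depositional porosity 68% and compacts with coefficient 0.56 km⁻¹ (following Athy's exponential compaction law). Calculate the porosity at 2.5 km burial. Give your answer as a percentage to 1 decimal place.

φ = φ₀·exp(−k·d) = 0.68 × exp(−0.56 × 2.5) = 0.68 × exp(−1.4)
  = 0.68 × 0.2466 = 0.1677

16.8%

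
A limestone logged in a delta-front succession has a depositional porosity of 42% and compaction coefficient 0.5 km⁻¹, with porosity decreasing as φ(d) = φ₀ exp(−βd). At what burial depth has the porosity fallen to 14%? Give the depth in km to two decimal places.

2.20 km

Invert Athy's law: d = ln(φ₀/φ) / β
d = ln(0.42/0.14) / 0.5 = ln(3) / 0.5 = 1.0986 / 0.5 = 2.197 km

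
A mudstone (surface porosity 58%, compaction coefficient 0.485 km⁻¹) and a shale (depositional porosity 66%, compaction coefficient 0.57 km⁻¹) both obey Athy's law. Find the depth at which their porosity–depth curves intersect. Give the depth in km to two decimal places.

1.52 km

Set n₀ₐ e^(−kₐZ) = n₀ᵦ e^(−kᵦZ) ⇒ ln(n₀ₐ/n₀ᵦ) = (kₐ − kᵦ)·Z
Z = ln(0.58/0.66) / (0.485 − 0.57) = -0.1292 / -0.085 = 1.520 km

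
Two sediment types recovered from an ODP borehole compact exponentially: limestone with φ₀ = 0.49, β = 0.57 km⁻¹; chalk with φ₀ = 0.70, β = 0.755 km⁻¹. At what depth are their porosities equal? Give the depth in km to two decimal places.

1.93 km

Set φ₀ₐ e^(−βₐd) = φ₀ᵦ e^(−βᵦd) ⇒ ln(φ₀ₐ/φ₀ᵦ) = (βₐ − βᵦ)·d
d = ln(0.49/0.7) / (0.57 − 0.755) = -0.3567 / -0.185 = 1.928 km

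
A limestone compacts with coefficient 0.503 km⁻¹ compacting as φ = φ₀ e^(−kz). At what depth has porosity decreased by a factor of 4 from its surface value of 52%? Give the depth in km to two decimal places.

2.76 km

φ/φ₀ = 1/4 ⇒ exp(−k·z) = 1/4 ⇒ z = ln(4) / k
z = 1.3863 / 0.503 = 2.756 km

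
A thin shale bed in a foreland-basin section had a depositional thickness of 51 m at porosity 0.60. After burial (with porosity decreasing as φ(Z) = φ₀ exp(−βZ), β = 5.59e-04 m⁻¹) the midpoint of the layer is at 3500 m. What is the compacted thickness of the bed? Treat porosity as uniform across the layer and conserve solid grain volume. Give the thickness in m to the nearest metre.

Working in km (1 km = 1000 m; β in km⁻¹ = β in m⁻¹ × 1000):
Porosity at 3.5 km: φ = 0.6·exp(−0.559×3.5) = 0.0848
Solid-volume conservation: h(1−φ) = h₀(1−φ₀) ⇒ h = h₀·(1−φ₀)/(1−φ)
h = 0.051 × (1 − 0.6)/(1 − 0.0848) = 0.051 × 0.4371 = 0.0223 km

22 m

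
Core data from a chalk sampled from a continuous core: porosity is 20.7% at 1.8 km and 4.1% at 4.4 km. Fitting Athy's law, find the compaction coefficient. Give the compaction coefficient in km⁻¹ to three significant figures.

Athy: φ(d) = φ₀ e^(−kd) ⇒ φ₁/φ₂ = e^{k(d₂−d₁)} ⇒ k = ln(φ₁/φ₂)/(d₂−d₁)
k = ln(0.207/0.041) / (4.4 − 1.8) = ln(5.049) / 2.6 = 1.6191 / 2.6 = 0.6227 km⁻¹

0.623 km⁻¹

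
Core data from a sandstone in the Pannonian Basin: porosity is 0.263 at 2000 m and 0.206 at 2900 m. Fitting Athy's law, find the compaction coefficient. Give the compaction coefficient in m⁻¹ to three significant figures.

Working in km (1 km = 1000 m; β in km⁻¹ = β in m⁻¹ × 1000):
Athy: φ(d) = φ₀ e^(−βd) ⇒ φ₁/φ₂ = e^{β(d₂−d₁)} ⇒ β = ln(φ₁/φ₂)/(d₂−d₁)
β = ln(0.263/0.206) / (2.9 − 2) = ln(1.277) / 0.9 = 0.2443 / 0.9 = 0.2714 km⁻¹

0.000271 m⁻¹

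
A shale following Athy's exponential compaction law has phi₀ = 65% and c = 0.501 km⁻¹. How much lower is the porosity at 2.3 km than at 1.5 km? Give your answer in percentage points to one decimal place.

10.1 percentage points

phi(1.5) = 0.65·e^(−0.501×1.5) = 0.3066
phi(2.3) = 0.65·e^(−0.501×2.3) = 0.2053
Δphi = 0.3066 − 0.2053 = 0.1012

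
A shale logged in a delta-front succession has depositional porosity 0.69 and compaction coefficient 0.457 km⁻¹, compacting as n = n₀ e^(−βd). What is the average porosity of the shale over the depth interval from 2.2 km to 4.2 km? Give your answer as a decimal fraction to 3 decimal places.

⟨n⟩ = (1/(d₂−d₁)) ∫ n₀ e^(−βd) dd = n₀·(e^(−β·d₁) − e^(−β·d₂)) / (β·(d₂−d₁))
e^(−0.457×2.2) = 0.3659; e^(−0.457×4.2) = 0.1467
⟨n⟩ = 0.69 × (0.3659 − 0.1467) / (0.457 × 2) = 0.69 × 0.2398 = 0.1655

0.165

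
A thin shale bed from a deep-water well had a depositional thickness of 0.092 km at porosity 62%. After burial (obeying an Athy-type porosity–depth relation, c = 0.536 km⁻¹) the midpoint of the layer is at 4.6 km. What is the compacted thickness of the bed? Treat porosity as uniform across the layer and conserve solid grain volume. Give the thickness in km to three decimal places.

0.037 km

Porosity at 4.6 km: φ = 0.62·exp(−0.536×4.6) = 0.0527
Solid-volume conservation: h(1−φ) = h₀(1−φ₀) ⇒ h = h₀·(1−φ₀)/(1−φ)
h = 0.092 × (1 − 0.62)/(1 − 0.0527) = 0.092 × 0.4011 = 0.0369 km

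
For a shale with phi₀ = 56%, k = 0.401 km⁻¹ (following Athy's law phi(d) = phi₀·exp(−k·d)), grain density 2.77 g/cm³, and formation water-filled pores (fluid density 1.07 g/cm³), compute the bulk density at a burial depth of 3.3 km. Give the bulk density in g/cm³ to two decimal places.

Porosity at depth: phi = 0.56·exp(−0.401×3.3) = 0.56×0.2663 = 0.1491
Bulk density: ρ_b = (1−phi)ρ_g + phi·ρ_f = 0.8509×2.77 + 0.1491×1.07
       = 2.357 + 0.160 = 2.517 g/cm³

2.52 g/cm³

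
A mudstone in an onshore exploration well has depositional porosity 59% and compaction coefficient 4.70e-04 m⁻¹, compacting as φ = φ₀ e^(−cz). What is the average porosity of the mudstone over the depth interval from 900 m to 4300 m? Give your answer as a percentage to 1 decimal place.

19.3%

Working in km (1 km = 1000 m; c in km⁻¹ = c in m⁻¹ × 1000):
⟨φ⟩ = (1/(z₂−z₁)) ∫ φ₀ e^(−cz) dz = φ₀·(e^(−c·z₁) − e^(−c·z₂)) / (c·(z₂−z₁))
e^(−0.47×0.9) = 0.6551; e^(−0.47×4.3) = 0.1325
⟨φ⟩ = 0.59 × (0.6551 − 0.1325) / (0.47 × 3.4) = 0.59 × 0.3270 = 0.1929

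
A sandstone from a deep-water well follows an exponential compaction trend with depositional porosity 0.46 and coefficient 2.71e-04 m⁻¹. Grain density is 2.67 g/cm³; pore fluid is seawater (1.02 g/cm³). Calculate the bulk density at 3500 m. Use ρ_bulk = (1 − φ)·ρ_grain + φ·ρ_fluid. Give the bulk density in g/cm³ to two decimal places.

Working in km (1 km = 1000 m; β in km⁻¹ = β in m⁻¹ × 1000):
Porosity at depth: φ = 0.46·exp(−0.271×3.5) = 0.46×0.3873 = 0.1782
Bulk density: ρ_b = (1−φ)ρ_g + φ·ρ_f = 0.8218×2.67 + 0.1782×1.02
       = 2.194 + 0.182 = 2.376 g/cm³

2.38 g/cm³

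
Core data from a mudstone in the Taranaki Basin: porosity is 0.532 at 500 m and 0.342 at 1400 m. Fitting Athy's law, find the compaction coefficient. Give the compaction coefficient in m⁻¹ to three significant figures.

0.000491 m⁻¹

Working in km (1 km = 1000 m; β in km⁻¹ = β in m⁻¹ × 1000):
Athy: n(z) = n₀ e^(−βz) ⇒ n₁/n₂ = e^{β(z₂−z₁)} ⇒ β = ln(n₁/n₂)/(z₂−z₁)
β = ln(0.532/0.342) / (1.4 − 0.5) = ln(1.556) / 0.9 = 0.4418 / 0.9 = 0.4909 km⁻¹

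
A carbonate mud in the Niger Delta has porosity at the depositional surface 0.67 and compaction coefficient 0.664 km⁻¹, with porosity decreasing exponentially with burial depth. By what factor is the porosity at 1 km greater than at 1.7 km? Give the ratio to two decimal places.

1.59

phi(d₁)/phi(d₂) = e^(−β·d₁)/e^(−β·d₂) = e^{β(d₂−d₁)}
= exp(0.664 × 0.7) = exp(0.4648) = 1.5917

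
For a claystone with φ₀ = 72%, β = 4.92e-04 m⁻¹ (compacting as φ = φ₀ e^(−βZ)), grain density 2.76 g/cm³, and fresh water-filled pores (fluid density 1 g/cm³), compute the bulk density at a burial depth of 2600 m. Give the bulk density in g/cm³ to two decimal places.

Working in km (1 km = 1000 m; β in km⁻¹ = β in m⁻¹ × 1000):
Porosity at depth: φ = 0.72·exp(−0.492×2.6) = 0.72×0.2783 = 0.2003
Bulk density: ρ_b = (1−φ)ρ_g + φ·ρ_f = 0.7997×2.76 + 0.2003×1
       = 2.207 + 0.200 = 2.407 g/cm³

2.41 g/cm³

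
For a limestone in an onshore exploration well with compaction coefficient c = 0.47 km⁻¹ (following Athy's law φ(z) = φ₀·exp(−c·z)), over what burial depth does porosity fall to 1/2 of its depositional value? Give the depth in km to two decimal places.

φ/φ₀ = 1/2 ⇒ exp(−c·z) = 1/2 ⇒ z = ln(2) / c
z = 0.6931 / 0.47 = 1.475 km

1.47 km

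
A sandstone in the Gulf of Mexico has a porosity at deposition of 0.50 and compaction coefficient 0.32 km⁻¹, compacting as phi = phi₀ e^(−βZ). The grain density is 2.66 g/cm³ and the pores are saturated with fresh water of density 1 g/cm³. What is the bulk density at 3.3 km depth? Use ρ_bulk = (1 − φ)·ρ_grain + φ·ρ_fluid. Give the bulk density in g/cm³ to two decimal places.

2.37 g/cm³

Porosity at depth: phi = 0.5·exp(−0.32×3.3) = 0.5×0.3478 = 0.1739
Bulk density: ρ_b = (1−phi)ρ_g + phi·ρ_f = 0.8261×2.66 + 0.1739×1
       = 2.197 + 0.174 = 2.371 g/cm³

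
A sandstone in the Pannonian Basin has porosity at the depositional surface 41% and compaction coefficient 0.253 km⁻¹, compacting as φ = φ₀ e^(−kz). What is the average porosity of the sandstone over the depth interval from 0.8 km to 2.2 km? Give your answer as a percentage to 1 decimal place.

⟨φ⟩ = (1/(z₂−z₁)) ∫ φ₀ e^(−kz) dz = φ₀·(e^(−k·z₁) − e^(−k·z₂)) / (k·(z₂−z₁))
e^(−0.253×0.8) = 0.8168; e^(−0.253×2.2) = 0.5732
⟨φ⟩ = 0.41 × (0.8168 − 0.5732) / (0.253 × 1.4) = 0.41 × 0.6878 = 0.2820

28.2%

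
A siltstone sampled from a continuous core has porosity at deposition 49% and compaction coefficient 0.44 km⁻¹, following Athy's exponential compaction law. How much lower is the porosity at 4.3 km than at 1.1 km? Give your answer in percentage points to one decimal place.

22.8 percentage points

φ(1.1) = 0.49·e^(−0.44×1.1) = 0.3020
φ(4.3) = 0.49·e^(−0.44×4.3) = 0.0739
Δφ = 0.3020 − 0.0739 = 0.2281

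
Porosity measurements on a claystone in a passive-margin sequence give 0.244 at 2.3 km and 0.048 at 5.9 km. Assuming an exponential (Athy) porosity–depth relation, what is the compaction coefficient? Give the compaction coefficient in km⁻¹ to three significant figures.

0.452 km⁻¹

Athy: n(z) = n₀ e^(−cz) ⇒ n₁/n₂ = e^{c(z₂−z₁)} ⇒ c = ln(n₁/n₂)/(z₂−z₁)
c = ln(0.244/0.048) / (5.9 − 2.3) = ln(5.083) / 3.6 = 1.6260 / 3.6 = 0.4517 km⁻¹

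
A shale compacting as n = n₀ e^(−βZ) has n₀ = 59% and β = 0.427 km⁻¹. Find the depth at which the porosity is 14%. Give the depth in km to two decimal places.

3.37 km

Invert Athy's law: Z = ln(n₀/n) / β
Z = ln(0.59/0.14) / 0.427 = ln(4.214) / 0.427 = 1.4385 / 0.427 = 3.369 km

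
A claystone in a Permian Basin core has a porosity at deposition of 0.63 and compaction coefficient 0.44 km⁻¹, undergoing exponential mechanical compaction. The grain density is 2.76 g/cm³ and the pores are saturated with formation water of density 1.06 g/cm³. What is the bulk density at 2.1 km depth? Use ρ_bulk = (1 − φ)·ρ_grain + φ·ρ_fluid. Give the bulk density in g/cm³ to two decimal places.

Porosity at depth: φ = 0.63·exp(−0.44×2.1) = 0.63×0.3969 = 0.2501
Bulk density: ρ_b = (1−φ)ρ_g + φ·ρ_f = 0.7499×2.76 + 0.2501×1.06
       = 2.070 + 0.265 = 2.335 g/cm³

2.33 g/cm³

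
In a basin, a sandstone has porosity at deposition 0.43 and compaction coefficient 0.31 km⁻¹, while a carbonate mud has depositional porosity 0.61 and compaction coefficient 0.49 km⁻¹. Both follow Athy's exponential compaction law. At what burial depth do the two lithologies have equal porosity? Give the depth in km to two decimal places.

1.94 km

Set phi₀ₐ e^(−βₐd) = phi₀ᵦ e^(−βᵦd) ⇒ ln(phi₀ₐ/phi₀ᵦ) = (βₐ − βᵦ)·d
d = ln(0.43/0.61) / (0.31 − 0.49) = -0.3497 / -0.18 = 1.943 km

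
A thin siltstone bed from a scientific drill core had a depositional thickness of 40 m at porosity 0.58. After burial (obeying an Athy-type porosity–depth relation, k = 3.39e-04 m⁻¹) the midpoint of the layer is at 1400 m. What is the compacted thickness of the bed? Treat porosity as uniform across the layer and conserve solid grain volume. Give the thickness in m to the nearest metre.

26 m

Working in km (1 km = 1000 m; k in km⁻¹ = k in m⁻¹ × 1000):
Porosity at 1.4 km: φ = 0.58·exp(−0.339×1.4) = 0.3608
Solid-volume conservation: h(1−φ) = h₀(1−φ₀) ⇒ h = h₀·(1−φ₀)/(1−φ)
h = 0.04 × (1 − 0.58)/(1 − 0.3608) = 0.04 × 0.6571 = 0.0263 km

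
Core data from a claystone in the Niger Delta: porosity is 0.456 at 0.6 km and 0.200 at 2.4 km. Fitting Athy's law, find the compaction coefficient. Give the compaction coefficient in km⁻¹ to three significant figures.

Athy: n(d) = n₀ e^(−kd) ⇒ n₁/n₂ = e^{k(d₂−d₁)} ⇒ k = ln(n₁/n₂)/(d₂−d₁)
k = ln(0.456/0.2) / (2.4 − 0.6) = ln(2.28) / 1.8 = 0.8242 / 1.8 = 0.4579 km⁻¹

0.458 km⁻¹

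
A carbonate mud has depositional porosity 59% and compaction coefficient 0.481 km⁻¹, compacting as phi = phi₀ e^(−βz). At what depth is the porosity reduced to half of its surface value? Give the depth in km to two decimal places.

phi/phi₀ = 1/2 ⇒ exp(−β·z) = 1/2 ⇒ z = ln(2) / β
z = 0.6931 / 0.481 = 1.441 km

1.44 km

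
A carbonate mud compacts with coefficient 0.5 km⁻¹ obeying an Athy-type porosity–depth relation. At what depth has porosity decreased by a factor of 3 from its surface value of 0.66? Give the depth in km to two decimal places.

2.20 km

φ/φ₀ = 1/3 ⇒ exp(−β·Z) = 1/3 ⇒ Z = ln(3) / β
Z = 1.0986 / 0.5 = 2.197 km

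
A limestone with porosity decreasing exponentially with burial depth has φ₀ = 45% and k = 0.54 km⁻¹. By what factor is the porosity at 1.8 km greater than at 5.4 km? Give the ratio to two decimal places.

6.99

φ(z₁)/φ(z₂) = e^(−k·z₁)/e^(−k·z₂) = e^{k(z₂−z₁)}
= exp(0.54 × 3.6) = exp(1.944) = 6.9866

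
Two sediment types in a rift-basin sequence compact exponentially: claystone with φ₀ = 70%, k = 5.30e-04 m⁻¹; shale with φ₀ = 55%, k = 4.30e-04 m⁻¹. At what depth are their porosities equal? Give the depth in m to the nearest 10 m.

2410 m

Working in km (1 km = 1000 m; k in km⁻¹ = k in m⁻¹ × 1000):
Set φ₀ₐ e^(−kₐZ) = φ₀ᵦ e^(−kᵦZ) ⇒ ln(φ₀ₐ/φ₀ᵦ) = (kₐ − kᵦ)·Z
Z = ln(0.7/0.55) / (0.53 − 0.43) = 0.2412 / 0.1 = 2.412 km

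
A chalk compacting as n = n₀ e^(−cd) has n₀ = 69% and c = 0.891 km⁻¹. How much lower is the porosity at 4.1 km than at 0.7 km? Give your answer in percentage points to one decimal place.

n(0.7) = 0.69·e^(−0.891×0.7) = 0.3698
n(4.1) = 0.69·e^(−0.891×4.1) = 0.0179
Δn = 0.3698 − 0.0179 = 0.3519

35.2 percentage points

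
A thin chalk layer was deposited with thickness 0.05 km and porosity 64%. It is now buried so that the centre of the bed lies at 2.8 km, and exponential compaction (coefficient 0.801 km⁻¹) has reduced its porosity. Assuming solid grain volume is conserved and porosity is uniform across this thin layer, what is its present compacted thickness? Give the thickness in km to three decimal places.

Porosity at 2.8 km: phi = 0.64·exp(−0.801×2.8) = 0.0679
Solid-volume conservation: h(1−phi) = h₀(1−phi₀) ⇒ h = h₀·(1−phi₀)/(1−phi)
h = 0.05 × (1 − 0.64)/(1 − 0.0679) = 0.05 × 0.3862 = 0.0193 km

0.019 km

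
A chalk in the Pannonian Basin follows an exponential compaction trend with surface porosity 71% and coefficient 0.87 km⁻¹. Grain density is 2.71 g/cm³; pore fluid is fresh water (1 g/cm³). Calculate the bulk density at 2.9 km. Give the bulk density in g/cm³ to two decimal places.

Porosity at depth: n = 0.71·exp(−0.87×2.9) = 0.71×0.0802 = 0.0570
Bulk density: ρ_b = (1−n)ρ_g + n·ρ_f = 0.9430×2.71 + 0.0570×1
       = 2.556 + 0.057 = 2.613 g/cm³

2.61 g/cm³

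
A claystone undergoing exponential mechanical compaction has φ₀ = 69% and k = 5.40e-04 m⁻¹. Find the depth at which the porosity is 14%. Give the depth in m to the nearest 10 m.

2950 m

Working in km (1 km = 1000 m; k in km⁻¹ = k in m⁻¹ × 1000):
Invert Athy's law: Z = ln(φ₀/φ) / k
Z = ln(0.69/0.14) / 0.54 = ln(4.929) / 0.54 = 1.5950 / 0.54 = 2.954 km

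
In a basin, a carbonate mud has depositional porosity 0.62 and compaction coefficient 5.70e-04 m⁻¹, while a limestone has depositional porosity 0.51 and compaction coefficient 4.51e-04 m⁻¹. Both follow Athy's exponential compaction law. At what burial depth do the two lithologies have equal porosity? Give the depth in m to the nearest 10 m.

Working in km (1 km = 1000 m; k in km⁻¹ = k in m⁻¹ × 1000):
Set phi₀ₐ e^(−kₐd) = phi₀ᵦ e^(−kᵦd) ⇒ ln(phi₀ₐ/phi₀ᵦ) = (kₐ − kᵦ)·d
d = ln(0.62/0.51) / (0.57 − 0.451) = 0.1953 / 0.119 = 1.641 km

1640 m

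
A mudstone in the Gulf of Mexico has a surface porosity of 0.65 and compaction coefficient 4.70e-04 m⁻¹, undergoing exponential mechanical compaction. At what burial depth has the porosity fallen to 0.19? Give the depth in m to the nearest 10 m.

Working in km (1 km = 1000 m; c in km⁻¹ = c in m⁻¹ × 1000):
Invert Athy's law: z = ln(φ₀/φ) / c
z = ln(0.65/0.19) / 0.47 = ln(3.421) / 0.47 = 1.2299 / 0.47 = 2.617 km

2620 m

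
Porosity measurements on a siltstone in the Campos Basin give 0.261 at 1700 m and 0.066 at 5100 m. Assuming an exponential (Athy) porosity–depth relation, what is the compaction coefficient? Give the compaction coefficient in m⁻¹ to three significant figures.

0.000404 m⁻¹

Working in km (1 km = 1000 m; c in km⁻¹ = c in m⁻¹ × 1000):
Athy: n(Z) = n₀ e^(−cZ) ⇒ n₁/n₂ = e^{c(Z₂−Z₁)} ⇒ c = ln(n₁/n₂)/(Z₂−Z₁)
c = ln(0.261/0.066) / (5.1 − 1.7) = ln(3.955) / 3.4 = 1.3749 / 3.4 = 0.4044 km⁻¹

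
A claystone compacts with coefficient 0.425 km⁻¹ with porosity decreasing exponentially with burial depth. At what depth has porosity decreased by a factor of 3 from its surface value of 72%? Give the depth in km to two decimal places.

φ/φ₀ = 1/3 ⇒ exp(−k·Z) = 1/3 ⇒ Z = ln(3) / k
Z = 1.0986 / 0.425 = 2.585 km

2.58 km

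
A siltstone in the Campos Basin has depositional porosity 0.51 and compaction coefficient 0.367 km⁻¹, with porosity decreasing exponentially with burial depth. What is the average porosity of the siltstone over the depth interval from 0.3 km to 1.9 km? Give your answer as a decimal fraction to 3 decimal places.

⟨φ⟩ = (1/(d₂−d₁)) ∫ φ₀ e^(−cd) dd = φ₀·(e^(−c·d₁) − e^(−c·d₂)) / (c·(d₂−d₁))
e^(−0.367×0.3) = 0.8957; e^(−0.367×1.9) = 0.4979
⟨φ⟩ = 0.51 × (0.8957 − 0.4979) / (0.367 × 1.6) = 0.51 × 0.6775 = 0.3455

0.346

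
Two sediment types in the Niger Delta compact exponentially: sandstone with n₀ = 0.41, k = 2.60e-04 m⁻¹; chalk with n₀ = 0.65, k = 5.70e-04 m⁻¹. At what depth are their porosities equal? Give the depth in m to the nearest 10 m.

1490 m

Working in km (1 km = 1000 m; k in km⁻¹ = k in m⁻¹ × 1000):
Set n₀ₐ e^(−kₐd) = n₀ᵦ e^(−kᵦd) ⇒ ln(n₀ₐ/n₀ᵦ) = (kₐ − kᵦ)·d
d = ln(0.41/0.65) / (0.26 − 0.57) = -0.4608 / -0.31 = 1.487 km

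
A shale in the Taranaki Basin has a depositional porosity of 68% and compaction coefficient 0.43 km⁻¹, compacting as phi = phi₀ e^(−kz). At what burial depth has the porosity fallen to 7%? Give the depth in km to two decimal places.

Invert Athy's law: z = ln(phi₀/phi) / k
z = ln(0.68/0.07) / 0.43 = ln(9.714) / 0.43 = 2.2736 / 0.43 = 5.287 km

5.29 km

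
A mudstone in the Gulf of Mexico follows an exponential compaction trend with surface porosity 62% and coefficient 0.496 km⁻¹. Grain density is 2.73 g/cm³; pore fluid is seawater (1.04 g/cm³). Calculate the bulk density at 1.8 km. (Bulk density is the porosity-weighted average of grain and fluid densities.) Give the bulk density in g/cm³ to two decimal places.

Porosity at depth: phi = 0.62·exp(−0.496×1.8) = 0.62×0.4095 = 0.2539
Bulk density: ρ_b = (1−phi)ρ_g + phi·ρ_f = 0.7461×2.73 + 0.2539×1.04
       = 2.037 + 0.264 = 2.301 g/cm³

2.30 g/cm³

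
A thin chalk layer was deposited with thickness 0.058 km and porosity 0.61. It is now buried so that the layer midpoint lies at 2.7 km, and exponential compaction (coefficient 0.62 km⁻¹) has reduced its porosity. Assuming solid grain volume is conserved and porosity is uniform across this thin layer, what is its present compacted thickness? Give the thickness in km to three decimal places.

Porosity at 2.7 km: φ = 0.61·exp(−0.62×2.7) = 0.1144
Solid-volume conservation: h(1−φ) = h₀(1−φ₀) ⇒ h = h₀·(1−φ₀)/(1−φ)
h = 0.058 × (1 − 0.61)/(1 − 0.1144) = 0.058 × 0.4404 = 0.0255 km

0.026 km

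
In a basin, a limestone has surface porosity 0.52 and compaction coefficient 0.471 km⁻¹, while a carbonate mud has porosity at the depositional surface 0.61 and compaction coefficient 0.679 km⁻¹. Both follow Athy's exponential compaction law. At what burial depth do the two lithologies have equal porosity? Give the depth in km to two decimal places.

0.77 km

Set φ₀ₐ e^(−βₐZ) = φ₀ᵦ e^(−βᵦZ) ⇒ ln(φ₀ₐ/φ₀ᵦ) = (βₐ − βᵦ)·Z
Z = ln(0.52/0.61) / (0.471 − 0.679) = -0.1596 / -0.208 = 0.767 km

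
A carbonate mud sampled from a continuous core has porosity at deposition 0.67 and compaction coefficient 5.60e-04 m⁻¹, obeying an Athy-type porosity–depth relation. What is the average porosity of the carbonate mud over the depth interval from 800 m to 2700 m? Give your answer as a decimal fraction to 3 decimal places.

0.263

Working in km (1 km = 1000 m; c in km⁻¹ = c in m⁻¹ × 1000):
⟨n⟩ = (1/(z₂−z₁)) ∫ n₀ e^(−cz) dz = n₀·(e^(−c·z₁) − e^(−c·z₂)) / (c·(z₂−z₁))
e^(−0.56×0.8) = 0.6389; e^(−0.56×2.7) = 0.2205
⟨n⟩ = 0.67 × (0.6389 − 0.2205) / (0.56 × 1.9) = 0.67 × 0.3933 = 0.2635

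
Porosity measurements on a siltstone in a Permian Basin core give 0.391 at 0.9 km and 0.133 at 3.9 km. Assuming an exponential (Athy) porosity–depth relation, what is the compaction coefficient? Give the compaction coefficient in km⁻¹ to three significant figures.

Athy: n(d) = n₀ e^(−cd) ⇒ n₁/n₂ = e^{c(d₂−d₁)} ⇒ c = ln(n₁/n₂)/(d₂−d₁)
c = ln(0.391/0.133) / (3.9 − 0.9) = ln(2.94) / 3 = 1.0784 / 3 = 0.3595 km⁻¹

0.359 km⁻¹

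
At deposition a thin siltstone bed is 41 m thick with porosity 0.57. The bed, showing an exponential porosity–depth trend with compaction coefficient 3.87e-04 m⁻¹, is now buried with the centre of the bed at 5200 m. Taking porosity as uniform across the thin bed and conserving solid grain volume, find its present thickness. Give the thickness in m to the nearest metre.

19 m

Working in km (1 km = 1000 m; c in km⁻¹ = c in m⁻¹ × 1000):
Porosity at 5.2 km: φ = 0.57·exp(−0.387×5.2) = 0.0762
Solid-volume conservation: h(1−φ) = h₀(1−φ₀) ⇒ h = h₀·(1−φ₀)/(1−φ)
h = 0.041 × (1 − 0.57)/(1 − 0.0762) = 0.041 × 0.4655 = 0.0191 km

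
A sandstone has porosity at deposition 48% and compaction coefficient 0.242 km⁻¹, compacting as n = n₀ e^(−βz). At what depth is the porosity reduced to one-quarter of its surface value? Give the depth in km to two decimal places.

n/n₀ = 1/4 ⇒ exp(−β·z) = 1/4 ⇒ z = ln(4) / β
z = 1.3863 / 0.242 = 5.728 km

5.73 km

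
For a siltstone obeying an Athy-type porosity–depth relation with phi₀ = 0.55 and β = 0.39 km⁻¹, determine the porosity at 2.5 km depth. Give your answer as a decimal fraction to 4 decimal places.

phi = phi₀·exp(−β·d) = 0.55 × exp(−0.39 × 2.5) = 0.55 × exp(−0.975)
  = 0.55 × 0.3772 = 0.2075

0.2075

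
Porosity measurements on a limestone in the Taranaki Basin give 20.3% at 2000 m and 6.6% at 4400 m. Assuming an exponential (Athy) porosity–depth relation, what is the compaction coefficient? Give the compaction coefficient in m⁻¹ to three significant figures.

Working in km (1 km = 1000 m; k in km⁻¹ = k in m⁻¹ × 1000):
Athy: phi(z) = phi₀ e^(−kz) ⇒ phi₁/phi₂ = e^{k(z₂−z₁)} ⇒ k = ln(phi₁/phi₂)/(z₂−z₁)
k = ln(0.203/0.066) / (4.4 − 2) = ln(3.076) / 2.4 = 1.1236 / 2.4 = 0.4681 km⁻¹

0.000468 m⁻¹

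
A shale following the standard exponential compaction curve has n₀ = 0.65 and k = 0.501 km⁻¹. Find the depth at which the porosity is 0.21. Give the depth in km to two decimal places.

Invert Athy's law: Z = ln(n₀/n) / k
Z = ln(0.65/0.21) / 0.501 = ln(3.095) / 0.501 = 1.1299 / 0.501 = 2.255 km

2.26 km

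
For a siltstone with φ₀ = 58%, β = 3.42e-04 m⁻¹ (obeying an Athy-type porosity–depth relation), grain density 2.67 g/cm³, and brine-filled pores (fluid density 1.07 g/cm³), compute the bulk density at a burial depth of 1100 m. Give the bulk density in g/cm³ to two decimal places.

2.03 g/cm³

Working in km (1 km = 1000 m; β in km⁻¹ = β in m⁻¹ × 1000):
Porosity at depth: φ = 0.58·exp(−0.342×1.1) = 0.58×0.6865 = 0.3981
Bulk density: ρ_b = (1−φ)ρ_g + φ·ρ_f = 0.6019×2.67 + 0.3981×1.07
       = 1.607 + 0.426 = 2.033 g/cm³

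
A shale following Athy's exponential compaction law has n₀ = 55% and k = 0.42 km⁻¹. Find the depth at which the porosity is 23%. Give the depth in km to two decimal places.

Invert Athy's law: d = ln(n₀/n) / k
d = ln(0.55/0.23) / 0.42 = ln(2.391) / 0.42 = 0.8718 / 0.42 = 2.076 km

2.08 km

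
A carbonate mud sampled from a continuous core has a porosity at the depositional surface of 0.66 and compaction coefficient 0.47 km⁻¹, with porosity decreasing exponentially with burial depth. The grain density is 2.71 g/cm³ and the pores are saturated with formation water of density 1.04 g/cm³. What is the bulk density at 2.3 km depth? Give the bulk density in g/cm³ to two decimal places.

Porosity at depth: φ = 0.66·exp(−0.47×2.3) = 0.66×0.3393 = 0.2239
Bulk density: ρ_b = (1−φ)ρ_g + φ·ρ_f = 0.7761×2.71 + 0.2239×1.04
       = 2.103 + 0.233 = 2.336 g/cm³

2.34 g/cm³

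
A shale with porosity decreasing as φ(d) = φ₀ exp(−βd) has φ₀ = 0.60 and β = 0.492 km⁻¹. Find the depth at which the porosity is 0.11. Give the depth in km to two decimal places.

Invert Athy's law: d = ln(φ₀/φ) / β
d = ln(0.6/0.11) / 0.492 = ln(5.455) / 0.492 = 1.6964 / 0.492 = 3.448 km

3.45 km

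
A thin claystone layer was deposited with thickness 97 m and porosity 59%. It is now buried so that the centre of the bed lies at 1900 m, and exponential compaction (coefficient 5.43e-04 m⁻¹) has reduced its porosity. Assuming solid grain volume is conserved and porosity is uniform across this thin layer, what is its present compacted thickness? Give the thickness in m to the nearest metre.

Working in km (1 km = 1000 m; k in km⁻¹ = k in m⁻¹ × 1000):
Porosity at 1.9 km: n = 0.59·exp(−0.543×1.9) = 0.2103
Solid-volume conservation: h(1−n) = h₀(1−n₀) ⇒ h = h₀·(1−n₀)/(1−n)
h = 0.097 × (1 − 0.59)/(1 − 0.2103) = 0.097 × 0.5192 = 0.0504 km

50 m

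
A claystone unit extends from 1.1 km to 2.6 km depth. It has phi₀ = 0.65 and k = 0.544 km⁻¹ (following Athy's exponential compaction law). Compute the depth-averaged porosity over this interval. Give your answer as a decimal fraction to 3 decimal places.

0.244

⟨phi⟩ = (1/(z₂−z₁)) ∫ phi₀ e^(−kz) dz = phi₀·(e^(−k·z₁) − e^(−k·z₂)) / (k·(z₂−z₁))
e^(−0.544×1.1) = 0.5497; e^(−0.544×2.6) = 0.2431
⟨phi⟩ = 0.65 × (0.5497 − 0.2431) / (0.544 × 1.5) = 0.65 × 0.3758 = 0.2442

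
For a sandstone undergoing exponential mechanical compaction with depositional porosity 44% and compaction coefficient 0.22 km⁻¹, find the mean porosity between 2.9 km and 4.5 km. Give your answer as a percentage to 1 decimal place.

⟨n⟩ = (1/(z₂−z₁)) ∫ n₀ e^(−kz) dz = n₀·(e^(−k·z₁) − e^(−k·z₂)) / (k·(z₂−z₁))
e^(−0.22×2.9) = 0.5283; e^(−0.22×4.5) = 0.3716
⟨n⟩ = 0.44 × (0.5283 − 0.3716) / (0.22 × 1.6) = 0.44 × 0.4454 = 0.1960

19.6%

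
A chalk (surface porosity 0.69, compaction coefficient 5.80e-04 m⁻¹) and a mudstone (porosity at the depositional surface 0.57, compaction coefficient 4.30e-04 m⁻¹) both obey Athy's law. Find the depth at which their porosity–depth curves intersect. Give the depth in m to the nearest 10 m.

1270 m

Working in km (1 km = 1000 m; k in km⁻¹ = k in m⁻¹ × 1000):
Set φ₀ₐ e^(−kₐd) = φ₀ᵦ e^(−kᵦd) ⇒ ln(φ₀ₐ/φ₀ᵦ) = (kₐ − kᵦ)·d
d = ln(0.69/0.57) / (0.58 − 0.43) = 0.1911 / 0.15 = 1.274 km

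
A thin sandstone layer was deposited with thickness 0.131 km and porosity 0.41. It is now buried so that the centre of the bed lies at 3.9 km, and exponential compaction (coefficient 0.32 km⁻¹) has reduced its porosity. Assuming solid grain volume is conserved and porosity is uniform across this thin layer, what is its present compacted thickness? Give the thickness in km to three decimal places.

Porosity at 3.9 km: n = 0.41·exp(−0.32×3.9) = 0.1177
Solid-volume conservation: h(1−n) = h₀(1−n₀) ⇒ h = h₀·(1−n₀)/(1−n)
h = 0.131 × (1 − 0.41)/(1 − 0.1177) = 0.131 × 0.6687 = 0.0876 km

0.088 km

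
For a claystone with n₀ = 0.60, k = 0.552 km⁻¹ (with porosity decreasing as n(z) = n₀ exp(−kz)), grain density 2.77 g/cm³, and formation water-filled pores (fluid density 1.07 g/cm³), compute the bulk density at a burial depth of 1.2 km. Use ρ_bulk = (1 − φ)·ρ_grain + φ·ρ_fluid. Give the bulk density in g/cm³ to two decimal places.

2.24 g/cm³

Porosity at depth: n = 0.6·exp(−0.552×1.2) = 0.6×0.5156 = 0.3094
Bulk density: ρ_b = (1−n)ρ_g + n·ρ_f = 0.6906×2.77 + 0.3094×1.07
       = 1.913 + 0.331 = 2.244 g/cm³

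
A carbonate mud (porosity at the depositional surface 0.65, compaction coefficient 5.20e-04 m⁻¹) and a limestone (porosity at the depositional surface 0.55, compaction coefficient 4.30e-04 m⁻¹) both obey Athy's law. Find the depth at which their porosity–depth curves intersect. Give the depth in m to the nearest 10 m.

1860 m

Working in km (1 km = 1000 m; c in km⁻¹ = c in m⁻¹ × 1000):
Set φ₀ₐ e^(−cₐd) = φ₀ᵦ e^(−cᵦd) ⇒ ln(φ₀ₐ/φ₀ᵦ) = (cₐ − cᵦ)·d
d = ln(0.65/0.55) / (0.52 − 0.43) = 0.1671 / 0.09 = 1.856 km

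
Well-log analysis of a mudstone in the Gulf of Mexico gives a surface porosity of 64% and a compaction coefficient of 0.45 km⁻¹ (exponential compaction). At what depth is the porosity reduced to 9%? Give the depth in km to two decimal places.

4.36 km

Invert Athy's law: Z = ln(φ₀/φ) / β
Z = ln(0.64/0.09) / 0.45 = ln(7.111) / 0.45 = 1.9617 / 0.45 = 4.359 km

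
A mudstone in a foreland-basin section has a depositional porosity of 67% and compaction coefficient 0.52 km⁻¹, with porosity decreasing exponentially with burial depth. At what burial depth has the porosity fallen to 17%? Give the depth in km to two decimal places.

Invert Athy's law: d = ln(n₀/n) / c
d = ln(0.67/0.17) / 0.52 = ln(3.941) / 0.52 = 1.3715 / 0.52 = 2.637 km

2.64 km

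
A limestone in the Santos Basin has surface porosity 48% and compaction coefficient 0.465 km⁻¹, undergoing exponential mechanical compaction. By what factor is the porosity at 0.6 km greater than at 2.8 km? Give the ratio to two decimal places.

φ(z₁)/φ(z₂) = e^(−c·z₁)/e^(−c·z₂) = e^{c(z₂−z₁)}
= exp(0.465 × 2.2) = exp(1.023) = 2.7815

2.78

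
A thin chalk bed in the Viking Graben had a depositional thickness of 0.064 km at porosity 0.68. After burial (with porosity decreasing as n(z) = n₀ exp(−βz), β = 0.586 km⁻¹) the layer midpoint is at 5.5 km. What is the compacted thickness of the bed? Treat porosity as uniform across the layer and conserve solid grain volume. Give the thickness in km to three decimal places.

Porosity at 5.5 km: n = 0.68·exp(−0.586×5.5) = 0.0271
Solid-volume conservation: h(1−n) = h₀(1−n₀) ⇒ h = h₀·(1−n₀)/(1−n)
h = 0.064 × (1 − 0.68)/(1 − 0.0271) = 0.064 × 0.3289 = 0.0211 km

0.021 km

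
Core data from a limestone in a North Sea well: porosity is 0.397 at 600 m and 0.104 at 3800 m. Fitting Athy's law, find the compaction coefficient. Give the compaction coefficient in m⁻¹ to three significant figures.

0.000419 m⁻¹

Working in km (1 km = 1000 m; β in km⁻¹ = β in m⁻¹ × 1000):
Athy: phi(d) = phi₀ e^(−βd) ⇒ phi₁/phi₂ = e^{β(d₂−d₁)} ⇒ β = ln(phi₁/phi₂)/(d₂−d₁)
β = ln(0.397/0.104) / (3.8 − 0.6) = ln(3.817) / 3.2 = 1.3395 / 3.2 = 0.4186 km⁻¹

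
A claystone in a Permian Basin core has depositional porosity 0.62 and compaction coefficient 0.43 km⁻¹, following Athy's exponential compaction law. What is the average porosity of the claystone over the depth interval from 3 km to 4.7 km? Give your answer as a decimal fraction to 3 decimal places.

0.121

⟨φ⟩ = (1/(Z₂−Z₁)) ∫ φ₀ e^(−βZ) dZ = φ₀·(e^(−β·Z₁) − e^(−β·Z₂)) / (β·(Z₂−Z₁))
e^(−0.43×3) = 0.2753; e^(−0.43×4.7) = 0.1325
⟨φ⟩ = 0.62 × (0.2753 − 0.1325) / (0.43 × 1.7) = 0.62 × 0.1953 = 0.1211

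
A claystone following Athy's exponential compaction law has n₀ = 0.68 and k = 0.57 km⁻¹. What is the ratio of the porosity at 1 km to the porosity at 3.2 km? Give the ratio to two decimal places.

3.50

n(d₁)/n(d₂) = e^(−k·d₁)/e^(−k·d₂) = e^{k(d₂−d₁)}
= exp(0.57 × 2.2) = exp(1.254) = 3.5043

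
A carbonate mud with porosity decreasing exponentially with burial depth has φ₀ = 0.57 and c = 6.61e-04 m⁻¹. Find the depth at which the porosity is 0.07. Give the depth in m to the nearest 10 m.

3170 m

Working in km (1 km = 1000 m; c in km⁻¹ = c in m⁻¹ × 1000):
Invert Athy's law: z = ln(φ₀/φ) / c
z = ln(0.57/0.07) / 0.661 = ln(8.143) / 0.661 = 2.0971 / 0.661 = 3.173 km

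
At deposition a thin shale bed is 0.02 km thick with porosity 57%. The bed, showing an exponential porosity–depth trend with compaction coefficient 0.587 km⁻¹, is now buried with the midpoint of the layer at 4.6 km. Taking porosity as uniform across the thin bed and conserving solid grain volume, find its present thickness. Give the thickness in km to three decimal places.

0.009 km

Porosity at 4.6 km: phi = 0.57·exp(−0.587×4.6) = 0.0383
Solid-volume conservation: h(1−phi) = h₀(1−phi₀) ⇒ h = h₀·(1−phi₀)/(1−phi)
h = 0.02 × (1 − 0.57)/(1 − 0.0383) = 0.02 × 0.4471 = 0.0089 km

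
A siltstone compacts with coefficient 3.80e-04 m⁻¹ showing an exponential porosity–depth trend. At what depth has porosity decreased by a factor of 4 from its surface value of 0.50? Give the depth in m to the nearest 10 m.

3650 m

Working in km (1 km = 1000 m; β in km⁻¹ = β in m⁻¹ × 1000):
phi/phi₀ = 1/4 ⇒ exp(−β·d) = 1/4 ⇒ d = ln(4) / β
d = 1.3863 / 0.38 = 3.648 km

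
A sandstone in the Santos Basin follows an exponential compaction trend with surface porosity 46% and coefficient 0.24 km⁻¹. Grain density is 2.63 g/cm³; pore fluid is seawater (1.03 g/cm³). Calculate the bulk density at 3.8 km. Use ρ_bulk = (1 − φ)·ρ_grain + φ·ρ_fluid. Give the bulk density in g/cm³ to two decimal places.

2.33 g/cm³

Porosity at depth: phi = 0.46·exp(−0.24×3.8) = 0.46×0.4017 = 0.1848
Bulk density: ρ_b = (1−phi)ρ_g + phi·ρ_f = 0.8152×2.63 + 0.1848×1.03
       = 2.144 + 0.190 = 2.334 g/cm³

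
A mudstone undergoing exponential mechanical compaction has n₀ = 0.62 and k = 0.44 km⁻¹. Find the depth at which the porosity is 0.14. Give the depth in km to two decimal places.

Invert Athy's law: z = ln(n₀/n) / k
z = ln(0.62/0.14) / 0.44 = ln(4.429) / 0.44 = 1.4881 / 0.44 = 3.382 km

3.38 km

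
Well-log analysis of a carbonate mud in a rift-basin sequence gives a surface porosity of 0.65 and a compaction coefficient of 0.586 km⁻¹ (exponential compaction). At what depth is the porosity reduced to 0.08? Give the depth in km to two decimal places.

Invert Athy's law: z = ln(n₀/n) / c
z = ln(0.65/0.08) / 0.586 = ln(8.125) / 0.586 = 2.0949 / 0.586 = 3.575 km

3.57 km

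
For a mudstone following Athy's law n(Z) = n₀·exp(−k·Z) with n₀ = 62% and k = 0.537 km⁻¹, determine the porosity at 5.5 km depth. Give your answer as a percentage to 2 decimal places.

3.23%

n = n₀·exp(−k·Z) = 0.62 × exp(−0.537 × 5.5) = 0.62 × exp(−2.954)
  = 0.62 × 0.0522 = 0.0323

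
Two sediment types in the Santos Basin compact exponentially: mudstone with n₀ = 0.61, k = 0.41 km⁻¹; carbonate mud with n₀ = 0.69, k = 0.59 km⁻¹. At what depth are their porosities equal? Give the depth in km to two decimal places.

0.68 km

Set n₀ₐ e^(−kₐz) = n₀ᵦ e^(−kᵦz) ⇒ ln(n₀ₐ/n₀ᵦ) = (kₐ − kᵦ)·z
z = ln(0.61/0.69) / (0.41 − 0.59) = -0.1232 / -0.18 = 0.685 km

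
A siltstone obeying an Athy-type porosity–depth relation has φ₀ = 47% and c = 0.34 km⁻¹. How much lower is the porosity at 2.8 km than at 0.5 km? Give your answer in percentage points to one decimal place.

21.5 percentage points

φ(0.5) = 0.47·e^(−0.34×0.5) = 0.3965
φ(2.8) = 0.47·e^(−0.34×2.8) = 0.1814
Δφ = 0.3965 − 0.1814 = 0.2151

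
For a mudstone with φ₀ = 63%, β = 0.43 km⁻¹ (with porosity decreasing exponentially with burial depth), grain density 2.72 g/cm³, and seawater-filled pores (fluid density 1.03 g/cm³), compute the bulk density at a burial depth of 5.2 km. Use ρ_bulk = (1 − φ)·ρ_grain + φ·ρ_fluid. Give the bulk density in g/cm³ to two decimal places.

Porosity at depth: φ = 0.63·exp(−0.43×5.2) = 0.63×0.1069 = 0.0673
Bulk density: ρ_b = (1−φ)ρ_g + φ·ρ_f = 0.9327×2.72 + 0.0673×1.03
       = 2.537 + 0.069 = 2.606 g/cm³

2.61 g/cm³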